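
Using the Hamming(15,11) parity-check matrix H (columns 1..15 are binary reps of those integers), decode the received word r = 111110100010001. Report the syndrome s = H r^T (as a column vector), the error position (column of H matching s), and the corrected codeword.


s = (0, 0, 1, 0)^T, error position = 2, corrected codeword c = 101110100010001

Compute s = H r^T mod 2 one row at a time:
  s_1 = 0 + 0 + 0 + 1 + 0 + 0 + 0 + 1 = 2 ≡ 0 (mod 2).
  s_2 = 1 + 1 + 0 + 1 + 0 + 0 + 0 + 1 = 4 ≡ 0 (mod 2).
  s_3 = 1 + 1 + 0 + 1 + 0 + 1 + 0 + 1 = 5 ≡ 1 (mod 2).
  s_4 = 1 + 1 + 1 + 1 + 0 + 1 + 0 + 1 = 6 ≡ 0 (mod 2).
s = (0, 0, 1, 0)^T — this equals column 2 of H (binary 0010), so error is at position 2.
Correct: flip bit 2 of r = 111110100010001 to get c = 101110100010001.


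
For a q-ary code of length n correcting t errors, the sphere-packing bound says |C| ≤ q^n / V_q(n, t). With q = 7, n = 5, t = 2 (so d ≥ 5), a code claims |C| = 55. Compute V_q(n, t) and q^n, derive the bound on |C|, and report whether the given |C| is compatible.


V_q(n, t) = 391, q^n = 16807, Hamming bound = 42, |C| = 55 > bound (violated).

Step 1: Compute V_q(n, t) = Σ_{j=0}^2 C(n, j) (q−1)^j.
  j = 0: C(5,0)·(6)^0 = 1·1 = 1.
  j = 1: C(5,1)·(6)^1 = 5·6 = 30.
  j = 2: C(5,2)·(6)^2 = 10·36 = 360.
  V_q(n, t) = 1 + 30 + 360 = 391.
Step 2: q^n = 7^5 = 16807.
Step 3: Hamming bound ⌊q^n / V_q(n,t)⌋ = ⌊16807/391⌋ = 42.
Step 4: Compare |C| = 55 to 42: violated.
The claimed |C| lies above the Hamming bound, so no 7-ary code of length 5 with d ≥ 5 can have 55 codewords.


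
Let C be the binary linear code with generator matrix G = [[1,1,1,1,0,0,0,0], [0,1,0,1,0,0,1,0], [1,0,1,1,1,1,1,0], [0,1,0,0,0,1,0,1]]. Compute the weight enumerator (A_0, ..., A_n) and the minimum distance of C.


Weight distribution: A_0 = 1, A_3 = 5, A_4 = 5, A_5 = 2, A_6 = 2, A_7 = 1. Minimum distance d = 3.

Enumerate all 2^4 = 16 messages m ∈ F_2^4.
For each, compute codeword c = mG in F_2^8, then tally its weight.
  m = 0000 → c = 00000000, weight = 0.
  m = 1000 → c = 11110000, weight = 4.
  m = 0100 → c = 01010010, weight = 3.
  m = 1100 → c = 10100010, weight = 3.
  m = 0010 → c = 10111110, weight = 6.
  m = 1010 → c = 01001110, weight = 4.
  m = 0110 → c = 11101100, weight = 5.
  m = 1110 → c = 00011100, weight = 3.
  m = 0001 → c = 01000101, weight = 3.
  m = 1001 → c = 10110101, weight = 5.
  m = 0101 → c = 00010111, weight = 4.
  m = 1101 → c = 11100111, weight = 6.
  m = 0011 → c = 11111011, weight = 7.
  m = 1011 → c = 00001011, weight = 3.
  m = 0111 → c = 10101001, weight = 4.
  m = 1111 → c = 01011001, weight = 4.
Tally weights:
  weight 0: 1 codewords.
  weight 3: 5 codewords.
  weight 4: 5 codewords.
  weight 5: 2 codewords.
  weight 6: 2 codewords.
  weight 7: 1 codewords.
Minimum distance d = smallest w > 0 with A_w > 0 = 3.
Sanity: Σ A_w = 16 = 2^4 = 16 ✓.


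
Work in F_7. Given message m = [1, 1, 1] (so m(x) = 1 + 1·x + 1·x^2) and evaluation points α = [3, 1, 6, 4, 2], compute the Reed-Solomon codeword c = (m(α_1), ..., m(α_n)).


c = [6, 3, 1, 0, 0]

Message polynomial: m(x) = 1 + 1·x + 1·x^2 (mod 7).
For each evaluation point α_i, compute m(α_i) mod 7:
  α_1 = 3: Horner steps 1 → 4 → 6, so m(3) = 6.
  α_2 = 1: Horner steps 1 → 2 → 3, so m(1) = 3.
  α_3 = 6: Horner steps 1 → 0 → 1, so m(6) = 1.
  α_4 = 4: Horner steps 1 → 5 → 0, so m(4) = 0.
  α_5 = 2: Horner steps 1 → 3 → 0, so m(2) = 0.
Codeword c = [6, 3, 1, 0, 0] ∈ F_7^5.


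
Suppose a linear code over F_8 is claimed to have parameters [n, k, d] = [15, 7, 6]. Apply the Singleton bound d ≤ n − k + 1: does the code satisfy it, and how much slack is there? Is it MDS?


Singleton RHS = n − k + 1 = 9, slack = 3, bound satisfied, not MDS.

Singleton bound: d ≤ n − k + 1.
Here n = 15, k = 7, so n − k + 1 = 9.
Given d = 6, check d ≤ 9: YES.
Slack = (n − k + 1) − d = 3.
The code is NOT MDS (slack = 3 > 0).
Description: the claimed parameters are [15, 7, 6]_8; such a code would be non-MDS.


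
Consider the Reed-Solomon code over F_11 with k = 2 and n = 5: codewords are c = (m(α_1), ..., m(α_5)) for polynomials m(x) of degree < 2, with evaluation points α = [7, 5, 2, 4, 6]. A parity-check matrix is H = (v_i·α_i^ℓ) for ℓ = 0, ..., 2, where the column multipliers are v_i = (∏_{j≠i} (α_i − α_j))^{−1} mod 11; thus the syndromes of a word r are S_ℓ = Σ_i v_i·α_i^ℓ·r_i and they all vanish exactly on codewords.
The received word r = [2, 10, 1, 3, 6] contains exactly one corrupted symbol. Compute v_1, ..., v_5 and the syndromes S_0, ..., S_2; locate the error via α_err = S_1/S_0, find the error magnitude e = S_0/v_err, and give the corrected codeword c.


S = (10, 9, 7), error at position 3, error magnitude e = 1, c = [2, 10, 0, 3, 6].

Step 1: column multipliers v_i = (∏_{j≠i}(α_i − α_j))^{−1} mod 11.
  i = 1 (α = 7): (7−5)(7−2)(7−4)(7−6) = 2·5·3·1 = 30 ≡ 8, so v_1 = 8^{−1} = 7 (mod 11).
  i = 2 (α = 5): (5−7)(5−2)(5−4)(5−6) = (−2)·3·1·(−1) = 6 ≡ 6, so v_2 = 6^{−1} = 2 (mod 11).
  i = 3 (α = 2): (2−7)(2−5)(2−4)(2−6) = (−5)·(−3)·(−2)·(−4) = 120 ≡ 10, so v_3 = 10^{−1} = 10 (mod 11).
  i = 4 (α = 4): (4−7)(4−5)(4−2)(4−6) = (−3)·(−1)·2·(−2) = −12 ≡ 10, so v_4 = 10^{−1} = 10 (mod 11).
  i = 5 (α = 6): (6−7)(6−5)(6−2)(6−4) = (−1)·1·4·2 = −8 ≡ 3, so v_5 = 3^{−1} = 4 (mod 11).
  v = [7, 2, 10, 10, 4].
Step 2: syndromes of r = [2, 10, 1, 3, 6] (all sums mod 11).
  S_0 = Σ v_i r_i = 7·2 + 2·10 + 10·1 + 10·3 + 4·6 = 98 ≡ 10.
  S_1 = Σ v_i α_i r_i = 7·7·2 + 2·5·10 + 10·2·1 + 10·4·3 + 4·6·6 = 482 ≡ 9.
  α_i^2 mod 11 = [5, 3, 4, 5, 3].
  S_2 = Σ v_i α_i^2 r_i = 7·5·2 + 2·3·10 + 10·4·1 + 10·5·3 + 4·3·6 = 392 ≡ 7.
  S = (10, 9, 7) ≠ 0, so r is not a codeword (an error is present).
Step 3: locate the error. For a single error e at position i, S_ℓ = v_i·e·α_i^ℓ, so α_err = S_1/S_0.
  S_0^{−1} = 10^{−1} = 10 (mod 11), so α_err = 9·10 = 90 ≡ 2 = α_3. Error position i = 3.
  Consistency check: S_2/S_1 = 7·5 = 35 ≡ 2 = α_err ✓ (single-error assumption holds).
Step 4: error magnitude e = S_0/v_3 = S_0·∏_{j≠3}(α_3 − α_j) = 10·10 = 100 ≡ 1 (mod 11).
Step 5: correct position 3: c_3 = r_3 − e = 1 − 1 ≡ 0 (mod 11). Hence c = [2, 10, 0, 3, 6].
  Check: interpolating c through the α_i gives m(x) = 8 + 7·x (degree < 2) with m(α_i) = c_i for every i, so c is indeed a codeword.


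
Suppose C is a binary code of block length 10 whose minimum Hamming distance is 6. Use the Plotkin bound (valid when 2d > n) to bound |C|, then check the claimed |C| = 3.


Plotkin bound M ≤ 6; given |C| = 3 ≤ bound (satisfied).

Check applicability: 2d = 12, n = 10.
2d − n = 2 > 0, so Plotkin applies.
Compute d/(2d−n) = 6/2 ≈ 3.0000.
⌊d/(2d−n)⌋ = 3.
Plotkin bound: M ≤ 2·3 = 6.
Given |C| = 3, check: satisfied.
This |C| is below the Plotkin bound.


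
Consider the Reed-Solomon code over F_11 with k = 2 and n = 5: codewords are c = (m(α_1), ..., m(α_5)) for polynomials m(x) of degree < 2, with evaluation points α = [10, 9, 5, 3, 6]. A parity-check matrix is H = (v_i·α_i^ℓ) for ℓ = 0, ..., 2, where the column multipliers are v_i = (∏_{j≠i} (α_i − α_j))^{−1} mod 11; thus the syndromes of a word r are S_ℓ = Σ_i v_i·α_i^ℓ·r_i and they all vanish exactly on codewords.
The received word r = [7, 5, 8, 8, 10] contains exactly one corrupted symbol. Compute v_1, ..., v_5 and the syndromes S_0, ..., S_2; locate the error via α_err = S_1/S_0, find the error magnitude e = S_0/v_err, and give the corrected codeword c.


S = (7, 10, 8), error at position 4, error magnitude e = 4, c = [7, 5, 8, 4, 10].

Step 1: column multipliers v_i = (∏_{j≠i}(α_i − α_j))^{−1} mod 11.
  i = 1 (α = 10): (10−9)(10−5)(10−3)(10−6) = 1·5·7·4 = 140 ≡ 8, so v_1 = 8^{−1} = 7 (mod 11).
  i = 2 (α = 9): (9−10)(9−5)(9−3)(9−6) = (−1)·4·6·3 = −72 ≡ 5, so v_2 = 5^{−1} = 9 (mod 11).
  i = 3 (α = 5): (5−10)(5−9)(5−3)(5−6) = (−5)·(−4)·2·(−1) = −40 ≡ 4, so v_3 = 4^{−1} = 3 (mod 11).
  i = 4 (α = 3): (3−10)(3−9)(3−5)(3−6) = (−7)·(−6)·(−2)·(−3) = 252 ≡ 10, so v_4 = 10^{−1} = 10 (mod 11).
  i = 5 (α = 6): (6−10)(6−9)(6−5)(6−3) = (−4)·(−3)·1·3 = 36 ≡ 3, so v_5 = 3^{−1} = 4 (mod 11).
  v = [7, 9, 3, 10, 4].
Step 2: syndromes of r = [7, 5, 8, 8, 10] (all sums mod 11).
  S_0 = Σ v_i r_i = 7·7 + 9·5 + 3·8 + 10·8 + 4·10 = 238 ≡ 7.
  S_1 = Σ v_i α_i r_i = 7·10·7 + 9·9·5 + 3·5·8 + 10·3·8 + 4·6·10 = 1495 ≡ 10.
  α_i^2 mod 11 = [1, 4, 3, 9, 3].
  S_2 = Σ v_i α_i^2 r_i = 7·1·7 + 9·4·5 + 3·3·8 + 10·9·8 + 4·3·10 = 1141 ≡ 8.
  S = (7, 10, 8) ≠ 0, so r is not a codeword (an error is present).
Step 3: locate the error. For a single error e at position i, S_ℓ = v_i·e·α_i^ℓ, so α_err = S_1/S_0.
  S_0^{−1} = 7^{−1} = 8 (mod 11), so α_err = 10·8 = 80 ≡ 3 = α_4. Error position i = 4.
  Consistency check: S_2/S_1 = 8·10 = 80 ≡ 3 = α_err ✓ (single-error assumption holds).
Step 4: error magnitude e = S_0/v_4 = S_0·∏_{j≠4}(α_4 − α_j) = 7·10 = 70 ≡ 4 (mod 11).
Step 5: correct position 4: c_4 = r_4 − e = 8 − 4 ≡ 4 (mod 11). Hence c = [7, 5, 8, 4, 10].
  Check: interpolating c through the α_i gives m(x) = 9 + 2·x (degree < 2) with m(α_i) = c_i for every i, so c is indeed a codeword.


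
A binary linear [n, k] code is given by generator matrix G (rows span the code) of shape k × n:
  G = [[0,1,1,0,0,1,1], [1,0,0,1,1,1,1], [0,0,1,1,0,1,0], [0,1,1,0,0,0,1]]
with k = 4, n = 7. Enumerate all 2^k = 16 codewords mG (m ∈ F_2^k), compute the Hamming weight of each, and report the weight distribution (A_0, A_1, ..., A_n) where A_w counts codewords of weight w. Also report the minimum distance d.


Weight distribution: A_0 = 1, A_1 = 1, A_2 = 1, A_3 = 4, A_4 = 5, A_5 = 3, A_6 = 1. Minimum distance d = 1.

Enumerate all 2^4 = 16 messages m ∈ F_2^4.
For each, compute codeword c = mG in F_2^7, then tally its weight.
  m = 0000 → c = 0000000, weight = 0.
  m = 1000 → c = 0110011, weight = 4.
  m = 0100 → c = 1001111, weight = 5.
  m = 1100 → c = 1111100, weight = 5.
  m = 0010 → c = 0011010, weight = 3.
  m = 1010 → c = 0101001, weight = 3.
  m = 0110 → c = 1010101, weight = 4.
  m = 1110 → c = 1100110, weight = 4.
  m = 0001 → c = 0110001, weight = 3.
  m = 1001 → c = 0000010, weight = 1.
  m = 0101 → c = 1111110, weight = 6.
  m = 1101 → c = 1001101, weight = 4.
  m = 0011 → c = 0101011, weight = 4.
  m = 1011 → c = 0011000, weight = 2.
  m = 0111 → c = 1100100, weight = 3.
  m = 1111 → c = 1010111, weight = 5.
Tally weights:
  weight 0: 1 codewords.
  weight 1: 1 codewords.
  weight 2: 1 codewords.
  weight 3: 4 codewords.
  weight 4: 5 codewords.
  weight 5: 3 codewords.
  weight 6: 1 codewords.
Minimum distance d = smallest w > 0 with A_w > 0 = 1.
Sanity: Σ A_w = 16 = 2^4 = 16 ✓.


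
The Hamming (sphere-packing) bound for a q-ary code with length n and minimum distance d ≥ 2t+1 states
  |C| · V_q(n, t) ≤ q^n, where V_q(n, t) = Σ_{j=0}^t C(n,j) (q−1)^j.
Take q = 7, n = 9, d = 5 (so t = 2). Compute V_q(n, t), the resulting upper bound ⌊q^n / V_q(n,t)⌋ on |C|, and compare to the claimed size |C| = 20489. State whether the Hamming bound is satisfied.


V_q(n, t) = 1351, q^n = 40353607, Hamming bound = 29869, |C| = 20489 ≤ bound (satisfied).

Step 1: Compute V_q(n, t) = Σ_{j=0}^2 C(n, j) (q−1)^j.
  j = 0: C(9,0)·(6)^0 = 1·1 = 1.
  j = 1: C(9,1)·(6)^1 = 9·6 = 54.
  j = 2: C(9,2)·(6)^2 = 36·36 = 1296.
  V_q(n, t) = 1 + 54 + 1296 = 1351.
Step 2: q^n = 7^9 = 40353607.
Step 3: Hamming bound ⌊q^n / V_q(n,t)⌋ = ⌊40353607/1351⌋ = 29869.
Step 4: Compare |C| = 20489 to 29869: satisfied.
The claimed |C| lies below the Hamming bound.


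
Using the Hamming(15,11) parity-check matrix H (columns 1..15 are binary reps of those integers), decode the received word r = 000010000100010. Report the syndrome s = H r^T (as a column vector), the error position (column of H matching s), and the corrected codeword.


s = (0, 0, 0, 1)^T, error position = 1, corrected codeword c = 100010000100010

Compute s = H r^T mod 2 one row at a time:
  s_1 = 0 + 0 + 1 + 0 + 0 + 0 + 1 + 0 = 2 ≡ 0 (mod 2).
  s_2 = 0 + 1 + 0 + 0 + 0 + 0 + 1 + 0 = 2 ≡ 0 (mod 2).
  s_3 = 0 + 0 + 0 + 0 + 1 + 0 + 1 + 0 = 2 ≡ 0 (mod 2).
  s_4 = 0 + 0 + 1 + 0 + 0 + 0 + 0 + 0 = 1 ≡ 1 (mod 2).
s = (0, 0, 0, 1)^T — this equals column 1 of H (binary 0001), so error is at position 1.
Correct: flip bit 1 of r = 000010000100010 to get c = 100010000100010.


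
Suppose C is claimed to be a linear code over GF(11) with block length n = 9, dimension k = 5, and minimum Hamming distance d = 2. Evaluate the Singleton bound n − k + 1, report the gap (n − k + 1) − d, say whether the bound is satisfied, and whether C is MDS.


Singleton RHS = n − k + 1 = 5, slack = 3, bound satisfied, not MDS.

Singleton bound: d ≤ n − k + 1.
Here n = 9, k = 5, so n − k + 1 = 5.
Given d = 2, check d ≤ 5: YES.
Slack = (n − k + 1) − d = 3.
The code is NOT MDS (slack = 3 > 0).
Description: the claimed parameters are [9, 5, 2]_11; such a code would be non-MDS.


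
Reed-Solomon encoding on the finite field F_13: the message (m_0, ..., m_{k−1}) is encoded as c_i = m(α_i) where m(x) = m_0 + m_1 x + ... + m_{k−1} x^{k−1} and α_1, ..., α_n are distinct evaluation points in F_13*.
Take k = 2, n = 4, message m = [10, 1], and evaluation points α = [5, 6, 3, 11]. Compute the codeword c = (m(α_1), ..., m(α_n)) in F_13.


c = [2, 3, 0, 8]

Message polynomial: m(x) = 10 + 1·x (mod 13).
For each evaluation point α_i, compute m(α_i) mod 13:
  α_1 = 5: Horner steps 1 → 2, so m(5) = 2.
  α_2 = 6: Horner steps 1 → 3, so m(6) = 3.
  α_3 = 3: Horner steps 1 → 0, so m(3) = 0.
  α_4 = 11: Horner steps 1 → 8, so m(11) = 8.
Codeword c = [2, 3, 0, 8] ∈ F_13^4.


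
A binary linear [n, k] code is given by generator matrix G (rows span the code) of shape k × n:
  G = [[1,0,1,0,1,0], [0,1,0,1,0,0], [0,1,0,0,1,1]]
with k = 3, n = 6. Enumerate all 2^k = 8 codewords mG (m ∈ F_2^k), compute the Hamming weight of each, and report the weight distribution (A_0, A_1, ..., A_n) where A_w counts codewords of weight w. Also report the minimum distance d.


Weight distribution: A_0 = 1, A_2 = 1, A_3 = 3, A_4 = 2, A_5 = 1. Minimum distance d = 2.

Enumerate all 2^3 = 8 messages m ∈ F_2^3.
For each, compute codeword c = mG in F_2^6, then tally its weight.
  m = 000 → c = 000000, weight = 0.
  m = 100 → c = 101010, weight = 3.
  m = 010 → c = 010100, weight = 2.
  m = 110 → c = 111110, weight = 5.
  m = 001 → c = 010011, weight = 3.
  m = 101 → c = 111001, weight = 4.
  m = 011 → c = 000111, weight = 3.
  m = 111 → c = 101101, weight = 4.
Tally weights:
  weight 0: 1 codewords.
  weight 2: 1 codewords.
  weight 3: 3 codewords.
  weight 4: 2 codewords.
  weight 5: 1 codewords.
Minimum distance d = smallest w > 0 with A_w > 0 = 2.
Sanity: Σ A_w = 8 = 2^3 = 8 ✓.


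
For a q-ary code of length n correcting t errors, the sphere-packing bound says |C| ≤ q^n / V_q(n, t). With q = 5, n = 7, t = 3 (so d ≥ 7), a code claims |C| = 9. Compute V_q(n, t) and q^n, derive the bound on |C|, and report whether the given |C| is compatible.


V_q(n, t) = 2605, q^n = 78125, Hamming bound = 29, |C| = 9 ≤ bound (satisfied).

Step 1: Compute V_q(n, t) = Σ_{j=0}^3 C(n, j) (q−1)^j.
  j = 0: C(7,0)·(4)^0 = 1·1 = 1.
  j = 1: C(7,1)·(4)^1 = 7·4 = 28.
  j = 2: C(7,2)·(4)^2 = 21·16 = 336.
  j = 3: C(7,3)·(4)^3 = 35·64 = 2240.
  V_q(n, t) = 1 + 28 + 336 + 2240 = 2605.
Step 2: q^n = 5^7 = 78125.
Step 3: Hamming bound ⌊q^n / V_q(n,t)⌋ = ⌊78125/2605⌋ = 29.
Step 4: Compare |C| = 9 to 29: satisfied.
The claimed |C| lies below the Hamming bound.


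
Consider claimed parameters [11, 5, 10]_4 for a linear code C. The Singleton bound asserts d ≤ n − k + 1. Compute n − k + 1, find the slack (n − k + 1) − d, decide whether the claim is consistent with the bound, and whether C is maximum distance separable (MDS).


Singleton RHS = n − k + 1 = 7, slack = -3, bound violated (no such code; not MDS).

Singleton bound: d ≤ n − k + 1.
Here n = 11, k = 5, so n − k + 1 = 7.
Given d = 10, check d ≤ 7: NO.
Slack = (n − k + 1) − d = -3.
The slack is negative: d = 10 exceeds n − k + 1 = 7 by 3, so the Singleton bound is violated and no linear [11, 5, 10]_4 code can exist. In particular it is not MDS (MDS requires d = n − k + 1 exactly).
Description: the claimed parameters are [11, 5, 10]_4; such a code would be impossible (violates the Singleton bound).


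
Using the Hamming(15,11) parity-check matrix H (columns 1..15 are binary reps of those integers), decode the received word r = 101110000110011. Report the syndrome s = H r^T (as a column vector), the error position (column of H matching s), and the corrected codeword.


s = (0, 0, 1, 1)^T, error position = 3, corrected codeword c = 100110000110011

Compute s = H r^T mod 2 one row at a time:
  s_1 = 0 + 0 + 1 + 1 + 0 + 0 + 1 + 1 = 4 ≡ 0 (mod 2).
  s_2 = 1 + 1 + 0 + 0 + 0 + 0 + 1 + 1 = 4 ≡ 0 (mod 2).
  s_3 = 0 + 1 + 0 + 0 + 1 + 1 + 1 + 1 = 5 ≡ 1 (mod 2).
  s_4 = 1 + 1 + 1 + 0 + 0 + 1 + 0 + 1 = 5 ≡ 1 (mod 2).
s = (0, 0, 1, 1)^T — this equals column 3 of H (binary 0011), so error is at position 3.
Correct: flip bit 3 of r = 101110000110011 to get c = 100110000110011.


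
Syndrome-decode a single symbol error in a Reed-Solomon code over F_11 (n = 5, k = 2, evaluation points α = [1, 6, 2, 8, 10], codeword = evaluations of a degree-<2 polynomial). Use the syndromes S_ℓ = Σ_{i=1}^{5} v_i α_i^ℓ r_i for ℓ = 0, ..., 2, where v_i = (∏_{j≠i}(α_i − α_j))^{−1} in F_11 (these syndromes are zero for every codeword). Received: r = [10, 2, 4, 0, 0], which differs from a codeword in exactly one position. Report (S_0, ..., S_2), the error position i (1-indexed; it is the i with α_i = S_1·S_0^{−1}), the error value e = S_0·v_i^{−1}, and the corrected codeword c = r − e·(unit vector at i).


S = (4, 10, 3), error at position 4, error magnitude e = 10, c = [10, 2, 4, 1, 0].

Step 1: column multipliers v_i = (∏_{j≠i}(α_i − α_j))^{−1} mod 11.
  i = 1 (α = 1): (1−6)(1−2)(1−8)(1−10) = (−5)·(−1)·(−7)·(−9) = 315 ≡ 7, so v_1 = 7^{−1} = 8 (mod 11).
  i = 2 (α = 6): (6−1)(6−2)(6−8)(6−10) = 5·4·(−2)·(−4) = 160 ≡ 6, so v_2 = 6^{−1} = 2 (mod 11).
  i = 3 (α = 2): (2−1)(2−6)(2−8)(2−10) = 1·(−4)·(−6)·(−8) = −192 ≡ 6, so v_3 = 6^{−1} = 2 (mod 11).
  i = 4 (α = 8): (8−1)(8−6)(8−2)(8−10) = 7·2·6·(−2) = −168 ≡ 8, so v_4 = 8^{−1} = 7 (mod 11).
  i = 5 (α = 10): (10−1)(10−6)(10−2)(10−8) = 9·4·8·2 = 576 ≡ 4, so v_5 = 4^{−1} = 3 (mod 11).
  v = [8, 2, 2, 7, 3].
Step 2: syndromes of r = [10, 2, 4, 0, 0] (all sums mod 11).
  S_0 = Σ v_i r_i = 8·10 + 2·2 + 2·4 + 7·0 + 3·0 = 92 ≡ 4.
  S_1 = Σ v_i α_i r_i = 8·1·10 + 2·6·2 + 2·2·4 + 7·8·0 + 3·10·0 = 120 ≡ 10.
  α_i^2 mod 11 = [1, 3, 4, 9, 1].
  S_2 = Σ v_i α_i^2 r_i = 8·1·10 + 2·3·2 + 2·4·4 + 7·9·0 + 3·1·0 = 124 ≡ 3.
  S = (4, 10, 3) ≠ 0, so r is not a codeword (an error is present).
Step 3: locate the error. For a single error e at position i, S_ℓ = v_i·e·α_i^ℓ, so α_err = S_1/S_0.
  S_0^{−1} = 4^{−1} = 3 (mod 11), so α_err = 10·3 = 30 ≡ 8 = α_4. Error position i = 4.
  Consistency check: S_2/S_1 = 3·10 = 30 ≡ 8 = α_err ✓ (single-error assumption holds).
Step 4: error magnitude e = S_0/v_4 = S_0·∏_{j≠4}(α_4 − α_j) = 4·8 = 32 ≡ 10 (mod 11).
Step 5: correct position 4: c_4 = r_4 − e = 0 − 10 ≡ 1 (mod 11). Hence c = [10, 2, 4, 1, 0].
  Check: interpolating c through the α_i gives m(x) = 5 + 5·x (degree < 2) with m(α_i) = c_i for every i, so c is indeed a codeword.


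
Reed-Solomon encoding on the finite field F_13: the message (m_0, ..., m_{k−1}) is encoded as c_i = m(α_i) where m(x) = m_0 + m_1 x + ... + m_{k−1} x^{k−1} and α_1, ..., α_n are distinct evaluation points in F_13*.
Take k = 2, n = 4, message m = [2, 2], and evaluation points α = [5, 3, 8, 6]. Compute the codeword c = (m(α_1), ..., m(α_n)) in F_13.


c = [12, 8, 5, 1]

Message polynomial: m(x) = 2 + 2·x (mod 13).
For each evaluation point α_i, compute m(α_i) mod 13:
  α_1 = 5: Horner steps 2 → 12, so m(5) = 12.
  α_2 = 3: Horner steps 2 → 8, so m(3) = 8.
  α_3 = 8: Horner steps 2 → 5, so m(8) = 5.
  α_4 = 6: Horner steps 2 → 1, so m(6) = 1.
Codeword c = [12, 8, 5, 1] ∈ F_13^4.


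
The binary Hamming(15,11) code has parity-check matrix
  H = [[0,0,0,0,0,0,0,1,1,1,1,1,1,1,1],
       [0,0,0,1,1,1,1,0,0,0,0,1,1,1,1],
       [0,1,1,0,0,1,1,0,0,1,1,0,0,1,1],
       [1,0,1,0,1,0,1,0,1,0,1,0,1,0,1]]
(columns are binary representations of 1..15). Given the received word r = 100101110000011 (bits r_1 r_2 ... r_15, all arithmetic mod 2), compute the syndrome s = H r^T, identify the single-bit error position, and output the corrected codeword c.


s = (1, 1, 0, 1)^T, error position = 13, corrected codeword c = 100101110000111

Compute s = H r^T mod 2 one row at a time:
  s_1 = 1 + 0 + 0 + 0 + 0 + 0 + 1 + 1 = 3 ≡ 1 (mod 2).
  s_2 = 1 + 0 + 1 + 1 + 0 + 0 + 1 + 1 = 5 ≡ 1 (mod 2).
  s_3 = 0 + 0 + 1 + 1 + 0 + 0 + 1 + 1 = 4 ≡ 0 (mod 2).
  s_4 = 1 + 0 + 0 + 1 + 0 + 0 + 0 + 1 = 3 ≡ 1 (mod 2).
s = (1, 1, 0, 1)^T — this equals column 13 of H (binary 1101), so error is at position 13.
Correct: flip bit 13 of r = 100101110000011 to get c = 100101110000111.


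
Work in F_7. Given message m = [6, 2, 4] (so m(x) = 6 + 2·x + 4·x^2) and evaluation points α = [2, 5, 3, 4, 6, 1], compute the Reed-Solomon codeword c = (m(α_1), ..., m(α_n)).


c = [5, 4, 6, 1, 1, 5]

Message polynomial: m(x) = 6 + 2·x + 4·x^2 (mod 7).
For each evaluation point α_i, compute m(α_i) mod 7:
  α_1 = 2: Horner steps 4 → 3 → 5, so m(2) = 5.
  α_2 = 5: Horner steps 4 → 1 → 4, so m(5) = 4.
  α_3 = 3: Horner steps 4 → 0 → 6, so m(3) = 6.
  α_4 = 4: Horner steps 4 → 4 → 1, so m(4) = 1.
  α_5 = 6: Horner steps 4 → 5 → 1, so m(6) = 1.
  α_6 = 1: Horner steps 4 → 6 → 5, so m(1) = 5.
Codeword c = [5, 4, 6, 1, 1, 5] ∈ F_7^6.


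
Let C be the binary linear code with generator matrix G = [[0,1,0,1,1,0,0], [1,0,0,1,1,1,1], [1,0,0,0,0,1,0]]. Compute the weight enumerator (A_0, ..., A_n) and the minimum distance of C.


Weight distribution: A_0 = 1, A_2 = 2, A_3 = 2, A_4 = 1, A_5 = 2. Minimum distance d = 2.

Enumerate all 2^3 = 8 messages m ∈ F_2^3.
For each, compute codeword c = mG in F_2^7, then tally its weight.
  m = 000 → c = 0000000, weight = 0.
  m = 100 → c = 0101100, weight = 3.
  m = 010 → c = 1001111, weight = 5.
  m = 110 → c = 1100011, weight = 4.
  m = 001 → c = 1000010, weight = 2.
  m = 101 → c = 1101110, weight = 5.
  m = 011 → c = 0001101, weight = 3.
  m = 111 → c = 0100001, weight = 2.
Tally weights:
  weight 0: 1 codewords.
  weight 2: 2 codewords.
  weight 3: 2 codewords.
  weight 4: 1 codewords.
  weight 5: 2 codewords.
Minimum distance d = smallest w > 0 with A_w > 0 = 2.
Sanity: Σ A_w = 8 = 2^3 = 8 ✓.


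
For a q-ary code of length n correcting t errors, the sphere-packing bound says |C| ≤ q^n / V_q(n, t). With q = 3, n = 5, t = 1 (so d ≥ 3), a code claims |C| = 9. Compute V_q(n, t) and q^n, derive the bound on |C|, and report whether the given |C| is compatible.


V_q(n, t) = 11, q^n = 243, Hamming bound = 22, |C| = 9 ≤ bound (satisfied).

Step 1: Compute V_q(n, t) = Σ_{j=0}^1 C(n, j) (q−1)^j.
  j = 0: C(5,0)·(2)^0 = 1·1 = 1.
  j = 1: C(5,1)·(2)^1 = 5·2 = 10.
  V_q(n, t) = 1 + 10 = 11.
Step 2: q^n = 3^5 = 243.
Step 3: Hamming bound ⌊q^n / V_q(n,t)⌋ = ⌊243/11⌋ = 22.
Step 4: Compare |C| = 9 to 22: satisfied.
The claimed |C| lies below the Hamming bound.


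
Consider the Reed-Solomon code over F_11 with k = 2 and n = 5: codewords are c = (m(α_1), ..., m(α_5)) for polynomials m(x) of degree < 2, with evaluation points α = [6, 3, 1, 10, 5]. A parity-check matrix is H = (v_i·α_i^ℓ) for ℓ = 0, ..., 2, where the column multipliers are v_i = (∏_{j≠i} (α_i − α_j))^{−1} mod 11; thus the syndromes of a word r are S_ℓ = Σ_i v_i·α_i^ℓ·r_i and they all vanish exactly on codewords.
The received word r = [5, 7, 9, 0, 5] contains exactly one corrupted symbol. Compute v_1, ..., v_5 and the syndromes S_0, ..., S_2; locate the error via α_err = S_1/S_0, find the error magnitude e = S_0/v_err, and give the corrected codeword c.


S = (2, 1, 6), error at position 1, error magnitude e = 1, c = [4, 7, 9, 0, 5].

Step 1: column multipliers v_i = (∏_{j≠i}(α_i − α_j))^{−1} mod 11.
  i = 1 (α = 6): (6−3)(6−1)(6−10)(6−5) = 3·5·(−4)·1 = −60 ≡ 6, so v_1 = 6^{−1} = 2 (mod 11).
  i = 2 (α = 3): (3−6)(3−1)(3−10)(3−5) = (−3)·2·(−7)·(−2) = −84 ≡ 4, so v_2 = 4^{−1} = 3 (mod 11).
  i = 3 (α = 1): (1−6)(1−3)(1−10)(1−5) = (−5)·(−2)·(−9)·(−4) = 360 ≡ 8, so v_3 = 8^{−1} = 7 (mod 11).
  i = 4 (α = 10): (10−6)(10−3)(10−1)(10−5) = 4·7·9·5 = 1260 ≡ 6, so v_4 = 6^{−1} = 2 (mod 11).
  i = 5 (α = 5): (5−6)(5−3)(5−1)(5−10) = (−1)·2·4·(−5) = 40 ≡ 7, so v_5 = 7^{−1} = 8 (mod 11).
  v = [2, 3, 7, 2, 8].
Step 2: syndromes of r = [5, 7, 9, 0, 5] (all sums mod 11).
  S_0 = Σ v_i r_i = 2·5 + 3·7 + 7·9 + 2·0 + 8·5 = 134 ≡ 2.
  S_1 = Σ v_i α_i r_i = 2·6·5 + 3·3·7 + 7·1·9 + 2·10·0 + 8·5·5 = 386 ≡ 1.
  α_i^2 mod 11 = [3, 9, 1, 1, 3].
  S_2 = Σ v_i α_i^2 r_i = 2·3·5 + 3·9·7 + 7·1·9 + 2·1·0 + 8·3·5 = 402 ≡ 6.
  S = (2, 1, 6) ≠ 0, so r is not a codeword (an error is present).
Step 3: locate the error. For a single error e at position i, S_ℓ = v_i·e·α_i^ℓ, so α_err = S_1/S_0.
  S_0^{−1} = 2^{−1} = 6 (mod 11), so α_err = 1·6 = 6 ≡ 6 = α_1. Error position i = 1.
  Consistency check: S_2/S_1 = 6·1 = 6 ≡ 6 = α_err ✓ (single-error assumption holds).
Step 4: error magnitude e = S_0/v_1 = S_0·∏_{j≠1}(α_1 − α_j) = 2·6 = 12 ≡ 1 (mod 11).
Step 5: correct position 1: c_1 = r_1 − e = 5 − 1 ≡ 4 (mod 11). Hence c = [4, 7, 9, 0, 5].
  Check: interpolating c through the α_i gives m(x) = 10 + 10·x (degree < 2) with m(α_i) = c_i for every i, so c is indeed a codeword.


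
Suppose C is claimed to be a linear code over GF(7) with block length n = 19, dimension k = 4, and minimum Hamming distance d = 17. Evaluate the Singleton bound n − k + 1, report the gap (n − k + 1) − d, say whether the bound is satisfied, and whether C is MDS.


Singleton RHS = n − k + 1 = 16, slack = -1, bound violated (no such code; not MDS).

Singleton bound: d ≤ n − k + 1.
Here n = 19, k = 4, so n − k + 1 = 16.
Given d = 17, check d ≤ 16: NO.
Slack = (n − k + 1) − d = -1.
The slack is negative: d = 17 exceeds n − k + 1 = 16 by 1, so the Singleton bound is violated and no linear [19, 4, 17]_7 code can exist. In particular it is not MDS (MDS requires d = n − k + 1 exactly).
Description: the claimed parameters are [19, 4, 17]_7; such a code would be impossible (violates the Singleton bound).


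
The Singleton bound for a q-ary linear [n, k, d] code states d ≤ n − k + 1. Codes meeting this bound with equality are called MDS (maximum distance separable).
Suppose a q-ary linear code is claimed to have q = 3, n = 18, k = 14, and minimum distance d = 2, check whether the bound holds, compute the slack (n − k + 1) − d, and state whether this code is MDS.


Singleton RHS = n − k + 1 = 5, slack = 3, bound satisfied, not MDS.

Singleton bound: d ≤ n − k + 1.
Here n = 18, k = 14, so n − k + 1 = 5.
Given d = 2, check d ≤ 5: YES.
Slack = (n − k + 1) − d = 3.
The code is NOT MDS (slack = 3 > 0).
Description: the claimed parameters are [18, 14, 2]_3; such a code would be non-MDS.


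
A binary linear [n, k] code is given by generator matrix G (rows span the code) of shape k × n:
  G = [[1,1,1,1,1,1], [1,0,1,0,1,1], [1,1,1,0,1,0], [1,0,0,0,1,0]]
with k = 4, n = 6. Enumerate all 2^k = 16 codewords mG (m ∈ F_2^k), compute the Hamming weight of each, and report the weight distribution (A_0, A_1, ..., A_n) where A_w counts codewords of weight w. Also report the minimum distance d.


Weight distribution: A_0 = 1, A_2 = 7, A_4 = 7, A_6 = 1. Minimum distance d = 2.

Enumerate all 2^4 = 16 messages m ∈ F_2^4.
For each, compute codeword c = mG in F_2^6, then tally its weight.
  m = 0000 → c = 000000, weight = 0.
  m = 1000 → c = 111111, weight = 6.
  m = 0100 → c = 101011, weight = 4.
  m = 1100 → c = 010100, weight = 2.
  m = 0010 → c = 111010, weight = 4.
  m = 1010 → c = 000101, weight = 2.
  m = 0110 → c = 010001, weight = 2.
  m = 1110 → c = 101110, weight = 4.
  m = 0001 → c = 100010, weight = 2.
  m = 1001 → c = 011101, weight = 4.
  m = 0101 → c = 001001, weight = 2.
  m = 1101 → c = 110110, weight = 4.
  m = 0011 → c = 011000, weight = 2.
  m = 1011 → c = 100111, weight = 4.
  m = 0111 → c = 110011, weight = 4.
  m = 1111 → c = 001100, weight = 2.
Tally weights:
  weight 0: 1 codewords.
  weight 2: 7 codewords.
  weight 4: 7 codewords.
  weight 6: 1 codewords.
Minimum distance d = smallest w > 0 with A_w > 0 = 2.
Sanity: Σ A_w = 16 = 2^4 = 16 ✓.


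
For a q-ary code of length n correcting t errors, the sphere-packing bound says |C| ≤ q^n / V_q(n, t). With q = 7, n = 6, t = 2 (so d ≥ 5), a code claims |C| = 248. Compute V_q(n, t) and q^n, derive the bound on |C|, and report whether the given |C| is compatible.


V_q(n, t) = 577, q^n = 117649, Hamming bound = 203, |C| = 248 > bound (violated).

Step 1: Compute V_q(n, t) = Σ_{j=0}^2 C(n, j) (q−1)^j.
  j = 0: C(6,0)·(6)^0 = 1·1 = 1.
  j = 1: C(6,1)·(6)^1 = 6·6 = 36.
  j = 2: C(6,2)·(6)^2 = 15·36 = 540.
  V_q(n, t) = 1 + 36 + 540 = 577.
Step 2: q^n = 7^6 = 117649.
Step 3: Hamming bound ⌊q^n / V_q(n,t)⌋ = ⌊117649/577⌋ = 203.
Step 4: Compare |C| = 248 to 203: violated.
The claimed |C| lies above the Hamming bound, so no 7-ary code of length 6 with d ≥ 5 can have 248 codewords.


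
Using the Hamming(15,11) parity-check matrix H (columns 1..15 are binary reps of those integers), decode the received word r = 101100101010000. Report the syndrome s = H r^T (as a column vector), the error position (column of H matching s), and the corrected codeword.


s = (0, 0, 1, 1)^T, error position = 3, corrected codeword c = 100100101010000

Compute s = H r^T mod 2 one row at a time:
  s_1 = 0 + 1 + 0 + 1 + 0 + 0 + 0 + 0 = 2 ≡ 0 (mod 2).
  s_2 = 1 + 0 + 0 + 1 + 0 + 0 + 0 + 0 = 2 ≡ 0 (mod 2).
  s_3 = 0 + 1 + 0 + 1 + 0 + 1 + 0 + 0 = 3 ≡ 1 (mod 2).
  s_4 = 1 + 1 + 0 + 1 + 1 + 1 + 0 + 0 = 5 ≡ 1 (mod 2).
s = (0, 0, 1, 1)^T — this equals column 3 of H (binary 0011), so error is at position 3.
Correct: flip bit 3 of r = 101100101010000 to get c = 100100101010000.


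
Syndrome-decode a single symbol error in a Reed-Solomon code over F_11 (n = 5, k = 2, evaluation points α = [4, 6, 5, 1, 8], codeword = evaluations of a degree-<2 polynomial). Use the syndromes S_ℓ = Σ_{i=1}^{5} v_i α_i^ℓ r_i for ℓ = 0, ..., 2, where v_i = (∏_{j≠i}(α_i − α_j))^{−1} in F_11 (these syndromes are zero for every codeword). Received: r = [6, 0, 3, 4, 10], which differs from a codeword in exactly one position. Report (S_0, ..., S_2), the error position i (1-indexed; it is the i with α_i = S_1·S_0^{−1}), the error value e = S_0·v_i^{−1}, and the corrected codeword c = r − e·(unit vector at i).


S = (9, 6, 4), error at position 5, error magnitude e = 5, c = [6, 0, 3, 4, 5].

Step 1: column multipliers v_i = (∏_{j≠i}(α_i − α_j))^{−1} mod 11.
  i = 1 (α = 4): (4−6)(4−5)(4−1)(4−8) = (−2)·(−1)·3·(−4) = −24 ≡ 9, so v_1 = 9^{−1} = 5 (mod 11).
  i = 2 (α = 6): (6−4)(6−5)(6−1)(6−8) = 2·1·5·(−2) = −20 ≡ 2, so v_2 = 2^{−1} = 6 (mod 11).
  i = 3 (α = 5): (5−4)(5−6)(5−1)(5−8) = 1·(−1)·4·(−3) = 12 ≡ 1, so v_3 = 1^{−1} = 1 (mod 11).
  i = 4 (α = 1): (1−4)(1−6)(1−5)(1−8) = (−3)·(−5)·(−4)·(−7) = 420 ≡ 2, so v_4 = 2^{−1} = 6 (mod 11).
  i = 5 (α = 8): (8−4)(8−6)(8−5)(8−1) = 4·2·3·7 = 168 ≡ 3, so v_5 = 3^{−1} = 4 (mod 11).
  v = [5, 6, 1, 6, 4].
Step 2: syndromes of r = [6, 0, 3, 4, 10] (all sums mod 11).
  S_0 = Σ v_i r_i = 5·6 + 6·0 + 1·3 + 6·4 + 4·10 = 97 ≡ 9.
  S_1 = Σ v_i α_i r_i = 5·4·6 + 6·6·0 + 1·5·3 + 6·1·4 + 4·8·10 = 479 ≡ 6.
  α_i^2 mod 11 = [5, 3, 3, 1, 9].
  S_2 = Σ v_i α_i^2 r_i = 5·5·6 + 6·3·0 + 1·3·3 + 6·1·4 + 4·9·10 = 543 ≡ 4.
  S = (9, 6, 4) ≠ 0, so r is not a codeword (an error is present).
Step 3: locate the error. For a single error e at position i, S_ℓ = v_i·e·α_i^ℓ, so α_err = S_1/S_0.
  S_0^{−1} = 9^{−1} = 5 (mod 11), so α_err = 6·5 = 30 ≡ 8 = α_5. Error position i = 5.
  Consistency check: S_2/S_1 = 4·2 = 8 ≡ 8 = α_err ✓ (single-error assumption holds).
Step 4: error magnitude e = S_0/v_5 = S_0·∏_{j≠5}(α_5 − α_j) = 9·3 = 27 ≡ 5 (mod 11).
Step 5: correct position 5: c_5 = r_5 − e = 10 − 5 ≡ 5 (mod 11). Hence c = [6, 0, 3, 4, 5].
  Check: interpolating c through the α_i gives m(x) = 7 + 8·x (degree < 2) with m(α_i) = c_i for every i, so c is indeed a codeword.


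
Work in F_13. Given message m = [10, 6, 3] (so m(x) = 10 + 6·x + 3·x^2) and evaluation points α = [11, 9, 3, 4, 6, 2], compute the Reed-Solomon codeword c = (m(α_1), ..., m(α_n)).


c = [10, 8, 3, 4, 11, 8]

Message polynomial: m(x) = 10 + 6·x + 3·x^2 (mod 13).
For each evaluation point α_i, compute m(α_i) mod 13:
  α_1 = 11: Horner steps 3 → 0 → 10, so m(11) = 10.
  α_2 = 9: Horner steps 3 → 7 → 8, so m(9) = 8.
  α_3 = 3: Horner steps 3 → 2 → 3, so m(3) = 3.
  α_4 = 4: Horner steps 3 → 5 → 4, so m(4) = 4.
  α_5 = 6: Horner steps 3 → 11 → 11, so m(6) = 11.
  α_6 = 2: Horner steps 3 → 12 → 8, so m(2) = 8.
Codeword c = [10, 8, 3, 4, 11, 8] ∈ F_13^6.


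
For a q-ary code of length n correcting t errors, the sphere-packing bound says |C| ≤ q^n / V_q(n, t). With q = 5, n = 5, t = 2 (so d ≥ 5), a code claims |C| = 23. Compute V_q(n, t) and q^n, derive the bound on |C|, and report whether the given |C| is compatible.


V_q(n, t) = 181, q^n = 3125, Hamming bound = 17, |C| = 23 > bound (violated).

Step 1: Compute V_q(n, t) = Σ_{j=0}^2 C(n, j) (q−1)^j.
  j = 0: C(5,0)·(4)^0 = 1·1 = 1.
  j = 1: C(5,1)·(4)^1 = 5·4 = 20.
  j = 2: C(5,2)·(4)^2 = 10·16 = 160.
  V_q(n, t) = 1 + 20 + 160 = 181.
Step 2: q^n = 5^5 = 3125.
Step 3: Hamming bound ⌊q^n / V_q(n,t)⌋ = ⌊3125/181⌋ = 17.
Step 4: Compare |C| = 23 to 17: violated.
The claimed |C| lies above the Hamming bound, so no 5-ary code of length 5 with d ≥ 5 can have 23 codewords.


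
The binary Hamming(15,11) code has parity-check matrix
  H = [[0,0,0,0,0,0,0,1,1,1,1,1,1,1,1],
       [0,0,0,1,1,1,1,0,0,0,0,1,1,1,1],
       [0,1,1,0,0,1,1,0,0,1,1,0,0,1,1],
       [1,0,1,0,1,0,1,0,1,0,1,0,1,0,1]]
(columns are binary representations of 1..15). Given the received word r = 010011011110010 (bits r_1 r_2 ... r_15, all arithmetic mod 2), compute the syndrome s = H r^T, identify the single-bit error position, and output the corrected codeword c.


s = (1, 1, 1, 1)^T, error position = 15, corrected codeword c = 010011011110011

Compute s = H r^T mod 2 one row at a time:
  s_1 = 1 + 1 + 1 + 1 + 0 + 0 + 1 + 0 = 5 ≡ 1 (mod 2).
  s_2 = 0 + 1 + 1 + 0 + 0 + 0 + 1 + 0 = 3 ≡ 1 (mod 2).
  s_3 = 1 + 0 + 1 + 0 + 1 + 1 + 1 + 0 = 5 ≡ 1 (mod 2).
  s_4 = 0 + 0 + 1 + 0 + 1 + 1 + 0 + 0 = 3 ≡ 1 (mod 2).
s = (1, 1, 1, 1)^T — this equals column 15 of H (binary 1111), so error is at position 15.
Correct: flip bit 15 of r = 010011011110010 to get c = 010011011110011.


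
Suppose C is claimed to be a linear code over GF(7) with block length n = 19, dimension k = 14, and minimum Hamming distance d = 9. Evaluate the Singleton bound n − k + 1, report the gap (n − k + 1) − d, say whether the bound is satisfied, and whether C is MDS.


Singleton RHS = n − k + 1 = 6, slack = -3, bound violated (no such code; not MDS).

Singleton bound: d ≤ n − k + 1.
Here n = 19, k = 14, so n − k + 1 = 6.
Given d = 9, check d ≤ 6: NO.
Slack = (n − k + 1) − d = -3.
The slack is negative: d = 9 exceeds n − k + 1 = 6 by 3, so the Singleton bound is violated and no linear [19, 14, 9]_7 code can exist. In particular it is not MDS (MDS requires d = n − k + 1 exactly).
Description: the claimed parameters are [19, 14, 9]_7; such a code would be impossible (violates the Singleton bound).


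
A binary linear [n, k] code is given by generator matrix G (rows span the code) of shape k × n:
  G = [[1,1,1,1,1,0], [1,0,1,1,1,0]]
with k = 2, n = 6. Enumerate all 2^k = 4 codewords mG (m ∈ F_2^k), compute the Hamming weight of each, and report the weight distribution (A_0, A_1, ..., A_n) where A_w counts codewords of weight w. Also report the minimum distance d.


Weight distribution: A_0 = 1, A_1 = 1, A_4 = 1, A_5 = 1. Minimum distance d = 1.

Enumerate all 2^2 = 4 messages m ∈ F_2^2.
For each, compute codeword c = mG in F_2^6, then tally its weight.
  m = 00 → c = 000000, weight = 0.
  m = 10 → c = 111110, weight = 5.
  m = 01 → c = 101110, weight = 4.
  m = 11 → c = 010000, weight = 1.
Tally weights:
  weight 0: 1 codewords.
  weight 1: 1 codewords.
  weight 4: 1 codewords.
  weight 5: 1 codewords.
Minimum distance d = smallest w > 0 with A_w > 0 = 1.
Sanity: Σ A_w = 4 = 2^2 = 4 ✓.


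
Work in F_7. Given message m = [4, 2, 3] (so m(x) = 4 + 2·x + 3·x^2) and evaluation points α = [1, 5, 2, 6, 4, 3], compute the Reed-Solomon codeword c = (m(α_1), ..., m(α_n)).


c = [2, 5, 6, 5, 4, 2]

Message polynomial: m(x) = 4 + 2·x + 3·x^2 (mod 7).
For each evaluation point α_i, compute m(α_i) mod 7:
  α_1 = 1: Horner steps 3 → 5 → 2, so m(1) = 2.
  α_2 = 5: Horner steps 3 → 3 → 5, so m(5) = 5.
  α_3 = 2: Horner steps 3 → 1 → 6, so m(2) = 6.
  α_4 = 6: Horner steps 3 → 6 → 5, so m(6) = 5.
  α_5 = 4: Horner steps 3 → 0 → 4, so m(4) = 4.
  α_6 = 3: Horner steps 3 → 4 → 2, so m(3) = 2.
Codeword c = [2, 5, 6, 5, 4, 2] ∈ F_7^6.


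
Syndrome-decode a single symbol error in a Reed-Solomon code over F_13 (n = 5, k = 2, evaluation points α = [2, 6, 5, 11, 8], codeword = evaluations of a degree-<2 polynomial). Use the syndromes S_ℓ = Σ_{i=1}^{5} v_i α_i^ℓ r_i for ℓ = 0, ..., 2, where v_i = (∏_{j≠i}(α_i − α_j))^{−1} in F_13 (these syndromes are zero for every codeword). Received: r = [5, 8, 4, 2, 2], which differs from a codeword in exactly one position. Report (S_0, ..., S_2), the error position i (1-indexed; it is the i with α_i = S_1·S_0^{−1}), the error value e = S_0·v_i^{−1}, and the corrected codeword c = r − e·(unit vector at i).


S = (10, 2, 3), error at position 5, error magnitude e = 12, c = [5, 8, 4, 2, 3].

Step 1: column multipliers v_i = (∏_{j≠i}(α_i − α_j))^{−1} mod 13.
  i = 1 (α = 2): (2−6)(2−5)(2−11)(2−8) = (−4)·(−3)·(−9)·(−6) = 648 ≡ 11, so v_1 = 11^{−1} = 6 (mod 13).
  i = 2 (α = 6): (6−2)(6−5)(6−11)(6−8) = 4·1·(−5)·(−2) = 40 ≡ 1, so v_2 = 1^{−1} = 1 (mod 13).
  i = 3 (α = 5): (5−2)(5−6)(5−11)(5−8) = 3·(−1)·(−6)·(−3) = −54 ≡ 11, so v_3 = 11^{−1} = 6 (mod 13).
  i = 4 (α = 11): (11−2)(11−6)(11−5)(11−8) = 9·5·6·3 = 810 ≡ 4, so v_4 = 4^{−1} = 10 (mod 13).
  i = 5 (α = 8): (8−2)(8−6)(8−5)(8−11) = 6·2·3·(−3) = −108 ≡ 9, so v_5 = 9^{−1} = 3 (mod 13).
  v = [6, 1, 6, 10, 3].
Step 2: syndromes of r = [5, 8, 4, 2, 2] (all sums mod 13).
  S_0 = Σ v_i r_i = 6·5 + 1·8 + 6·4 + 10·2 + 3·2 = 88 ≡ 10.
  S_1 = Σ v_i α_i r_i = 6·2·5 + 1·6·8 + 6·5·4 + 10·11·2 + 3·8·2 = 496 ≡ 2.
  α_i^2 mod 13 = [4, 10, 12, 4, 12].
  S_2 = Σ v_i α_i^2 r_i = 6·4·5 + 1·10·8 + 6·12·4 + 10·4·2 + 3·12·2 = 640 ≡ 3.
  S = (10, 2, 3) ≠ 0, so r is not a codeword (an error is present).
Step 3: locate the error. For a single error e at position i, S_ℓ = v_i·e·α_i^ℓ, so α_err = S_1/S_0.
  S_0^{−1} = 10^{−1} = 4 (mod 13), so α_err = 2·4 = 8 ≡ 8 = α_5. Error position i = 5.
  Consistency check: S_2/S_1 = 3·7 = 21 ≡ 8 = α_err ✓ (single-error assumption holds).
Step 4: error magnitude e = S_0/v_5 = S_0·∏_{j≠5}(α_5 − α_j) = 10·9 = 90 ≡ 12 (mod 13).
Step 5: correct position 5: c_5 = r_5 − e = 2 − 12 ≡ 3 (mod 13). Hence c = [5, 8, 4, 2, 3].
  Check: interpolating c through the α_i gives m(x) = 10 + 4·x (degree < 2) with m(α_i) = c_i for every i, so c is indeed a codeword.
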